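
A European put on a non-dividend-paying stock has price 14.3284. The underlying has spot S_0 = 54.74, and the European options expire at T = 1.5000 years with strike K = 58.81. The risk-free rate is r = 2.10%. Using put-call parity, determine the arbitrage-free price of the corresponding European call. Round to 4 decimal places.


Put-call parity: C - P = S_0 * exp(-qT) - K * exp(-rT).
S_0 * exp(-qT) = 54.7400 * 1.00000000 = 54.74000000
K * exp(-rT) = 58.8100 * 0.96899096 = 56.98635815
C = P + S*exp(-qT) - K*exp(-rT)
C = 14.3284 + 54.74000000 - 56.98635815 = 12.0820

Answer: Call price = 12.0820


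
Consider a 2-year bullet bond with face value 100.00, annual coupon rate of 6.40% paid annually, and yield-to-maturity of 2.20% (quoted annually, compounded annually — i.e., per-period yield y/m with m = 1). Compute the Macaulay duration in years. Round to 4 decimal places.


Coupon per period c = face * coupon_rate / m = 6.400000
Periods per year m = 1; per-period yield y/m = 0.022000
Number of cashflows N = 2
Cashflows (t years, CF_t, discount factor 1/(1+y/m)^(m*t), PV):
  t = 1.0000: CF_t = 6.400000, DF = 0.978474, PV = 6.262231
  t = 2.0000: CF_t = 106.400000, DF = 0.957411, PV = 101.868482
Price P = sum_t PV_t = 108.130713
Macaulay numerator sum_t t * PV_t:
  t * PV_t at t = 1.0000: 6.262231
  t * PV_t at t = 2.0000: 203.736965
Macaulay duration D = (sum_t t * PV_t) / P = 209.999196 / 108.130713 = 1.942086

Answer: Macaulay duration = 1.9421 years


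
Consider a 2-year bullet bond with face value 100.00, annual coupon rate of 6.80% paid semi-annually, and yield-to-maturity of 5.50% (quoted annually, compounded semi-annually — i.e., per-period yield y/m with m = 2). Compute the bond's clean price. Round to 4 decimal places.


Answer: Price = 102.4306

Derivation:
Coupon per period c = face * coupon_rate / m = 3.400000
Periods per year m = 2; per-period yield y/m = 0.027500
Number of cashflows N = 4
Cashflows (t years, CF_t, discount factor 1/(1+y/m)^(m*t), PV):
  t = 0.5000: CF_t = 3.400000, DF = 0.973236, PV = 3.309002
  t = 1.0000: CF_t = 3.400000, DF = 0.947188, PV = 3.220440
  t = 1.5000: CF_t = 3.400000, DF = 0.921838, PV = 3.134248
  t = 2.0000: CF_t = 103.400000, DF = 0.897166, PV = 92.766937
Price P = sum_t PV_t = 102.430628


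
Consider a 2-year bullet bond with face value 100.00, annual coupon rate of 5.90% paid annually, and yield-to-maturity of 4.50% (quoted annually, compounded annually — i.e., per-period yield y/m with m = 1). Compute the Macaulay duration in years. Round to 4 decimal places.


Coupon per period c = face * coupon_rate / m = 5.900000
Periods per year m = 1; per-period yield y/m = 0.045000
Number of cashflows N = 2
Cashflows (t years, CF_t, discount factor 1/(1+y/m)^(m*t), PV):
  t = 1.0000: CF_t = 5.900000, DF = 0.956938, PV = 5.645933
  t = 2.0000: CF_t = 105.900000, DF = 0.915730, PV = 96.975802
Price P = sum_t PV_t = 102.621735
Macaulay numerator sum_t t * PV_t:
  t * PV_t at t = 1.0000: 5.645933
  t * PV_t at t = 2.0000: 193.951604
Macaulay duration D = (sum_t t * PV_t) / P = 199.597537 / 102.621735 = 1.944983

Answer: Macaulay duration = 1.9450 years


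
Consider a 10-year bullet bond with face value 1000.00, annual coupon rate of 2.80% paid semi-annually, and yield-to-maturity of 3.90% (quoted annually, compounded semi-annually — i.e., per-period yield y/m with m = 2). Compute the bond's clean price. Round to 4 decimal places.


Coupon per period c = face * coupon_rate / m = 14.000000
Periods per year m = 2; per-period yield y/m = 0.019500
Number of cashflows N = 20
Cashflows (t years, CF_t, discount factor 1/(1+y/m)^(m*t), PV):
  t = 0.5000: CF_t = 14.000000, DF = 0.980873, PV = 13.732222
  t = 1.0000: CF_t = 14.000000, DF = 0.962112, PV = 13.469565
  t = 1.5000: CF_t = 14.000000, DF = 0.943709, PV = 13.211932
  t = 2.0000: CF_t = 14.000000, DF = 0.925659, PV = 12.959228
  t = 2.5000: CF_t = 14.000000, DF = 0.907954, PV = 12.711356
  t = 3.0000: CF_t = 14.000000, DF = 0.890588, PV = 12.468226
  t = 3.5000: CF_t = 14.000000, DF = 0.873553, PV = 12.229746
  t = 4.0000: CF_t = 14.000000, DF = 0.856845, PV = 11.995827
  t = 4.5000: CF_t = 14.000000, DF = 0.840456, PV = 11.766383
  t = 5.0000: CF_t = 14.000000, DF = 0.824380, PV = 11.541327
  t = 5.5000: CF_t = 14.000000, DF = 0.808613, PV = 11.320575
  t = 6.0000: CF_t = 14.000000, DF = 0.793146, PV = 11.104047
  t = 6.5000: CF_t = 14.000000, DF = 0.777976, PV = 10.891659
  t = 7.0000: CF_t = 14.000000, DF = 0.763095, PV = 10.683334
  t = 7.5000: CF_t = 14.000000, DF = 0.748500, PV = 10.478994
  t = 8.0000: CF_t = 14.000000, DF = 0.734183, PV = 10.278562
  t = 8.5000: CF_t = 14.000000, DF = 0.720140, PV = 10.081964
  t = 9.0000: CF_t = 14.000000, DF = 0.706366, PV = 9.889126
  t = 9.5000: CF_t = 14.000000, DF = 0.692855, PV = 9.699976
  t = 10.0000: CF_t = 1014.000000, DF = 0.679603, PV = 689.117617
Price P = sum_t PV_t = 909.631664

Answer: Price = 909.6317


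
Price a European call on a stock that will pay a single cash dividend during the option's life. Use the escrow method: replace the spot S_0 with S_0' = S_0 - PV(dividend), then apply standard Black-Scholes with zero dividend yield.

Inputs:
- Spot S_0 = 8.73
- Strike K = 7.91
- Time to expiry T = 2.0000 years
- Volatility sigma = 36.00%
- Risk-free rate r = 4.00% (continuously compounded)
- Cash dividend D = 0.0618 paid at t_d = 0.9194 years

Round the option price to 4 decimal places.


Answer: Price = 2.3773

Derivation:
PV(D) = D * exp(-r * t_d) = 0.0618 * 0.96389202 = 0.05956853
S_0' = S_0 - PV(D) = 8.7300 - 0.05956853 = 8.67043147
d1 = (ln(S_0'/K) + (r + sigma^2/2)*T) / (sigma*sqrt(T)) = 0.59198739
d2 = d1 - sigma*sqrt(T) = 0.08287051
exp(-rT) = 0.92311635
N(d1) = 0.72307048; N(d2) = 0.53302275
C = S_0' * N(d1) - K * exp(-rT) * N(d2) = 8.67043147 * 0.72307048 - 7.9100 * 0.92311635 * 0.53302275 = 2.3773


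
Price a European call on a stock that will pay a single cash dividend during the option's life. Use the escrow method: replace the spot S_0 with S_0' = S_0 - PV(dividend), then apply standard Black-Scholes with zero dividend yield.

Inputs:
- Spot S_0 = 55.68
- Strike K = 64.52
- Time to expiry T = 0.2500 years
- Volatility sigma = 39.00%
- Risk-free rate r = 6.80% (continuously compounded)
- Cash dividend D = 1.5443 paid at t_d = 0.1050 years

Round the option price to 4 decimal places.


PV(D) = D * exp(-r * t_d) = 1.5443 * 0.99288543 = 1.53331297
S_0' = S_0 - PV(D) = 55.6800 - 1.53331297 = 54.14668703
d1 = (ln(S_0'/K) + (r + sigma^2/2)*T) / (sigma*sqrt(T)) = -0.71418443
d2 = d1 - sigma*sqrt(T) = -0.90918443
exp(-rT) = 0.98314368
N(d1) = 0.23755657; N(d2) = 0.18162639
C = S_0' * N(d1) - K * exp(-rT) * N(d2) = 54.14668703 * 0.23755657 - 64.5200 * 0.98314368 * 0.18162639 = 1.3419

Answer: Price = 1.3419


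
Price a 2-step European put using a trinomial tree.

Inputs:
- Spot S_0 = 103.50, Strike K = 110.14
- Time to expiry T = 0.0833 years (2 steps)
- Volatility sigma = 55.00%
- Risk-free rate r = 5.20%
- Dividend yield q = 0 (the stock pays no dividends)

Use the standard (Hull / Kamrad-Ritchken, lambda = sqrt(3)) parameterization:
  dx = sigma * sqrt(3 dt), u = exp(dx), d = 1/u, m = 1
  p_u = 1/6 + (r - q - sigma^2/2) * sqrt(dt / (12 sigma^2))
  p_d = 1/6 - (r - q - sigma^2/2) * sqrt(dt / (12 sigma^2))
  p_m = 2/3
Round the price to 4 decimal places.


Answer: Price = V(0,0) = 10.4227

Derivation:
dt = T/N = 0.041650; dx = sigma*sqrt(3*dt) = 0.194415
u = exp(dx) = 1.214601; d = 1/u = 0.823316
p_u = 0.156035, p_m = 0.666667, p_d = 0.177298
Discount per step: exp(-r*dt) = 0.997837
Stock lattice S(k, j) with j the centered position index:
  k=0: S(0,+0) = 103.5000
  k=1: S(1,-1) = 85.2132; S(1,+0) = 103.5000; S(1,+1) = 125.7112
  k=2: S(2,-2) = 70.1574; S(2,-1) = 85.2132; S(2,+0) = 103.5000; S(2,+1) = 125.7112; S(2,+2) = 152.6889
Terminal payoffs V(N, j) = max(K - S_T, 0):
  V(2,-2) = 39.982643; V(2,-1) = 24.926818; V(2,+0) = 6.640000; V(2,+1) = 0.000000; V(2,+2) = 0.000000
Backward induction: V(k, j) = exp(-r*dt) * [p_u * V(k+1, j+1) + p_m * V(k+1, j) + p_d * V(k+1, j-1)]
  V(1,-1) = exp(-r*dt) * [p_u*6.640000 + p_m*24.926818 + p_d*39.982643] = 24.689263
  V(1,+0) = exp(-r*dt) * [p_u*0.000000 + p_m*6.640000 + p_d*24.926818] = 8.827002
  V(1,+1) = exp(-r*dt) * [p_u*0.000000 + p_m*0.000000 + p_d*6.640000] = 1.174711
  V(0,+0) = exp(-r*dt) * [p_u*1.174711 + p_m*8.827002 + p_d*24.689263] = 10.422721


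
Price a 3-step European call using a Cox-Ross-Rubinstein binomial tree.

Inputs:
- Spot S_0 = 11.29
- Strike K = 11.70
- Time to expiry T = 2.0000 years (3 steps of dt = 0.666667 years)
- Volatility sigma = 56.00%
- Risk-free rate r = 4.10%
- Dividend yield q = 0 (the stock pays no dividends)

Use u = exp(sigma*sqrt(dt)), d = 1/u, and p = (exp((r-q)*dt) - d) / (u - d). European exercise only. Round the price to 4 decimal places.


Answer: Price = V(0,0) = 3.9086

Derivation:
dt = T/N = 0.666667
u = exp(sigma*sqrt(dt)) = 1.579705; d = 1/u = 0.633030
p = (exp((r-q)*dt) - d) / (u - d) = 0.416912
Discount per step: exp(-r*dt) = 0.973037
Stock lattice S(k, i) with i counting down-moves:
  k=0: S(0,0) = 11.2900
  k=1: S(1,0) = 17.8349; S(1,1) = 7.1469
  k=2: S(2,0) = 28.1738; S(2,1) = 11.2900; S(2,2) = 4.5242
  k=3: S(3,0) = 44.5063; S(3,1) = 17.8349; S(3,2) = 7.1469; S(3,3) = 2.8640
Terminal payoffs V(N, i) = max(S_T - K, 0):
  V(3,0) = 32.806339; V(3,1) = 6.134869; V(3,2) = 0.000000; V(3,3) = 0.000000
Backward induction: V(k, i) = exp(-r*dt) * [p * V(k+1, i) + (1-p) * V(k+1, i+1)].
  V(2,0) = exp(-r*dt) * [p*32.806339 + (1-p)*6.134869] = 16.789299
  V(2,1) = exp(-r*dt) * [p*6.134869 + (1-p)*0.000000] = 2.488739
  V(2,2) = exp(-r*dt) * [p*0.000000 + (1-p)*0.000000] = 0.000000
  V(1,0) = exp(-r*dt) * [p*16.789299 + (1-p)*2.488739] = 8.222960
  V(1,1) = exp(-r*dt) * [p*2.488739 + (1-p)*0.000000] = 1.009610
  V(0,0) = exp(-r*dt) * [p*8.222960 + (1-p)*1.009610] = 3.908635


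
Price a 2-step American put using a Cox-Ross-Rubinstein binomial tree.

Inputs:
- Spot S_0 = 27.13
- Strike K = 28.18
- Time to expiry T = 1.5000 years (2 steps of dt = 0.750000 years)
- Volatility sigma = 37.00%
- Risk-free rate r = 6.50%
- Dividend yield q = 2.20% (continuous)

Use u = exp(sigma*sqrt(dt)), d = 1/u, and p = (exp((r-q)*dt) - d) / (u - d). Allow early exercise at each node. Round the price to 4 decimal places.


dt = T/N = 0.750000
u = exp(sigma*sqrt(dt)) = 1.377719; d = 1/u = 0.725837
p = (exp((r-q)*dt) - d) / (u - d) = 0.470850
Discount per step: exp(-r*dt) = 0.952419
Stock lattice S(k, i) with i counting down-moves:
  k=0: S(0,0) = 27.1300
  k=1: S(1,0) = 37.3775; S(1,1) = 19.6920
  k=2: S(2,0) = 51.4957; S(2,1) = 27.1300; S(2,2) = 14.2932
Terminal payoffs V(N, i) = max(K - S_T, 0):
  V(2,0) = 0.000000; V(2,1) = 1.050000; V(2,2) = 13.886837
Backward induction: V(k, i) = exp(-r*dt) * [p * V(k+1, i) + (1-p) * V(k+1, i+1)]; then take max(V_cont, immediate exercise) for American.
  V(1,0) = exp(-r*dt) * [p*0.000000 + (1-p)*1.050000] = 0.529172; exercise = 0.000000; V(1,0) = max -> 0.529172
  V(1,1) = exp(-r*dt) * [p*1.050000 + (1-p)*13.886837] = 7.469459; exercise = 8.488034; V(1,1) = max -> 8.488034
  V(0,0) = exp(-r*dt) * [p*0.529172 + (1-p)*8.488034] = 4.515045; exercise = 1.050000; V(0,0) = max -> 4.515045

Answer: Price = V(0,0) = 4.5150


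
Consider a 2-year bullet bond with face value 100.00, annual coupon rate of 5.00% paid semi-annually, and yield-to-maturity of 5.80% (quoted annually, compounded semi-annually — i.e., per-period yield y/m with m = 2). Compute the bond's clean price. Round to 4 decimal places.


Answer: Price = 98.5096

Derivation:
Coupon per period c = face * coupon_rate / m = 2.500000
Periods per year m = 2; per-period yield y/m = 0.029000
Number of cashflows N = 4
Cashflows (t years, CF_t, discount factor 1/(1+y/m)^(m*t), PV):
  t = 0.5000: CF_t = 2.500000, DF = 0.971817, PV = 2.429543
  t = 1.0000: CF_t = 2.500000, DF = 0.944429, PV = 2.361072
  t = 1.5000: CF_t = 2.500000, DF = 0.917812, PV = 2.294531
  t = 2.0000: CF_t = 102.500000, DF = 0.891946, PV = 91.424452
Price P = sum_t PV_t = 98.509598


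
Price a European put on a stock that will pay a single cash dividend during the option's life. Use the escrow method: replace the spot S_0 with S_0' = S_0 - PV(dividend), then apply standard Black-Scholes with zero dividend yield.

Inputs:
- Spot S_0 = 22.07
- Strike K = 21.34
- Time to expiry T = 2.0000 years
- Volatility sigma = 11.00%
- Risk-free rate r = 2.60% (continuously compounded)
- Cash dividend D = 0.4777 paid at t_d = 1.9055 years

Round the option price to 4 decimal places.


Answer: Price = 0.7305

Derivation:
PV(D) = D * exp(-r * t_d) = 0.4777 * 0.95166424 = 0.45461001
S_0' = S_0 - PV(D) = 22.0700 - 0.45461001 = 21.61538999
d1 = (ln(S_0'/K) + (r + sigma^2/2)*T) / (sigma*sqrt(T)) = 0.49447537
d2 = d1 - sigma*sqrt(T) = 0.33891188
exp(-rT) = 0.94932887
N(-d1) = 0.31048525; N(-d2) = 0.36733806
P = K * exp(-rT) * N(-d2) - S_0' * N(-d1) = 21.3400 * 0.94932887 * 0.36733806 - 21.61538999 * 0.31048525 = 0.7305


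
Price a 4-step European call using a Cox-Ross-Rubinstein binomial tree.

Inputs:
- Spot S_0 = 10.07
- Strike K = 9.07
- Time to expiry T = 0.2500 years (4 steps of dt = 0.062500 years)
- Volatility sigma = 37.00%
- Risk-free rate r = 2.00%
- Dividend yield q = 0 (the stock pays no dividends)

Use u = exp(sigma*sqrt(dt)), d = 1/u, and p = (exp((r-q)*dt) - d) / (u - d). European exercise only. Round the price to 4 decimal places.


dt = T/N = 0.062500
u = exp(sigma*sqrt(dt)) = 1.096913; d = 1/u = 0.911649
p = (exp((r-q)*dt) - d) / (u - d) = 0.483643
Discount per step: exp(-r*dt) = 0.998751
Stock lattice S(k, i) with i counting down-moves:
  k=0: S(0,0) = 10.0700
  k=1: S(1,0) = 11.0459; S(1,1) = 9.1803
  k=2: S(2,0) = 12.1164; S(2,1) = 10.0700; S(2,2) = 8.3692
  k=3: S(3,0) = 13.2906; S(3,1) = 11.0459; S(3,2) = 9.1803; S(3,3) = 7.6298
  k=4: S(4,0) = 14.5787; S(4,1) = 12.1164; S(4,2) = 10.0700; S(4,3) = 8.3692; S(4,4) = 6.9557
Terminal payoffs V(N, i) = max(S_T - K, 0):
  V(4,0) = 5.508688; V(4,1) = 3.046410; V(4,2) = 1.000000; V(4,3) = 0.000000; V(4,4) = 0.000000
Backward induction: V(k, i) = exp(-r*dt) * [p * V(k+1, i) + (1-p) * V(k+1, i+1)].
  V(3,0) = exp(-r*dt) * [p*5.508688 + (1-p)*3.046410] = 4.231979
  V(3,1) = exp(-r*dt) * [p*3.046410 + (1-p)*1.000000] = 1.987246
  V(3,2) = exp(-r*dt) * [p*1.000000 + (1-p)*0.000000] = 0.483039
  V(3,3) = exp(-r*dt) * [p*0.000000 + (1-p)*0.000000] = 0.000000
  V(2,0) = exp(-r*dt) * [p*4.231979 + (1-p)*1.987246] = 3.069056
  V(2,1) = exp(-r*dt) * [p*1.987246 + (1-p)*0.483039] = 1.209025
  V(2,2) = exp(-r*dt) * [p*0.483039 + (1-p)*0.000000] = 0.233326
  V(1,0) = exp(-r*dt) * [p*3.069056 + (1-p)*1.209025] = 2.105982
  V(1,1) = exp(-r*dt) * [p*1.209025 + (1-p)*0.233326] = 0.704335
  V(0,0) = exp(-r*dt) * [p*2.105982 + (1-p)*0.704335] = 1.380505

Answer: Price = V(0,0) = 1.3805


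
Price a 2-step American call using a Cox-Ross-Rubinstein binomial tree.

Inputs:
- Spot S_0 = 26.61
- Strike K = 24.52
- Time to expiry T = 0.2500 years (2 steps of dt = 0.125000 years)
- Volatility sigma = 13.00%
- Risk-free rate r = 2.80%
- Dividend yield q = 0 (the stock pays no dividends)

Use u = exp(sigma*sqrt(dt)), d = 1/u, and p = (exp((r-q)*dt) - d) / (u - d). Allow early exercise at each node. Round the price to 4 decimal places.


dt = T/N = 0.125000
u = exp(sigma*sqrt(dt)) = 1.047035; d = 1/u = 0.955078
p = (exp((r-q)*dt) - d) / (u - d) = 0.526640
Discount per step: exp(-r*dt) = 0.996506
Stock lattice S(k, i) with i counting down-moves:
  k=0: S(0,0) = 26.6100
  k=1: S(1,0) = 27.8616; S(1,1) = 25.4146
  k=2: S(2,0) = 29.1720; S(2,1) = 26.6100; S(2,2) = 24.2730
Terminal payoffs V(N, i) = max(S_T - K, 0):
  V(2,0) = 4.652047; V(2,1) = 2.090000; V(2,2) = 0.000000
Backward induction: V(k, i) = exp(-r*dt) * [p * V(k+1, i) + (1-p) * V(k+1, i+1)]; then take max(V_cont, immediate exercise) for American.
  V(1,0) = exp(-r*dt) * [p*4.652047 + (1-p)*2.090000] = 3.427260; exercise = 3.341590; V(1,0) = max -> 3.427260
  V(1,1) = exp(-r*dt) * [p*2.090000 + (1-p)*0.000000] = 1.096832; exercise = 0.894634; V(1,1) = max -> 1.096832
  V(0,0) = exp(-r*dt) * [p*3.427260 + (1-p)*1.096832] = 2.316008; exercise = 2.090000; V(0,0) = max -> 2.316008

Answer: Price = V(0,0) = 2.3160


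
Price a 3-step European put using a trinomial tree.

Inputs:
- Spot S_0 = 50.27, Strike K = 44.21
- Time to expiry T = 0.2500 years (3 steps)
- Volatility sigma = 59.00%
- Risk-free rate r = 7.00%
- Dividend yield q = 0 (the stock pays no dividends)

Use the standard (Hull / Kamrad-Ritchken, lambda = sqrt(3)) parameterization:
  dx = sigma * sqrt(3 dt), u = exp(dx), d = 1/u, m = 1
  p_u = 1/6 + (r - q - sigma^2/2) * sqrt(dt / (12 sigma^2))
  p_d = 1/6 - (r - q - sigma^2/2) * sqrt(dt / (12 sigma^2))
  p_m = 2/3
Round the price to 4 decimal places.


Answer: Price = V(0,0) = 2.9057

Derivation:
dt = T/N = 0.083333; dx = sigma*sqrt(3*dt) = 0.295000
u = exp(dx) = 1.343126; d = 1/u = 0.744532
p_u = 0.151970, p_m = 0.666667, p_d = 0.181363
Discount per step: exp(-r*dt) = 0.994184
Stock lattice S(k, j) with j the centered position index:
  k=0: S(0,+0) = 50.2700
  k=1: S(1,-1) = 37.4276; S(1,+0) = 50.2700; S(1,+1) = 67.5190
  k=2: S(2,-2) = 27.8660; S(2,-1) = 37.4276; S(2,+0) = 50.2700; S(2,+1) = 67.5190; S(2,+2) = 90.6865
  k=3: S(3,-3) = 20.7471; S(3,-2) = 27.8660; S(3,-1) = 37.4276; S(3,+0) = 50.2700; S(3,+1) = 67.5190; S(3,+2) = 90.6865; S(3,+3) = 121.8034
Terminal payoffs V(N, j) = max(K - S_T, 0):
  V(3,-3) = 23.462859; V(3,-2) = 16.343967; V(3,-1) = 6.782397; V(3,+0) = 0.000000; V(3,+1) = 0.000000; V(3,+2) = 0.000000; V(3,+3) = 0.000000
Backward induction: V(k, j) = exp(-r*dt) * [p_u * V(k+1, j+1) + p_m * V(k+1, j) + p_d * V(k+1, j-1)]
  V(2,-2) = exp(-r*dt) * [p_u*6.782397 + p_m*16.343967 + p_d*23.462859] = 16.087876
  V(2,-1) = exp(-r*dt) * [p_u*0.000000 + p_m*6.782397 + p_d*16.343967] = 7.442249
  V(2,+0) = exp(-r*dt) * [p_u*0.000000 + p_m*0.000000 + p_d*6.782397] = 1.222921
  V(2,+1) = exp(-r*dt) * [p_u*0.000000 + p_m*0.000000 + p_d*0.000000] = 0.000000
  V(2,+2) = exp(-r*dt) * [p_u*0.000000 + p_m*0.000000 + p_d*0.000000] = 0.000000
  V(1,-1) = exp(-r*dt) * [p_u*1.222921 + p_m*7.442249 + p_d*16.087876] = 8.018183
  V(1,+0) = exp(-r*dt) * [p_u*0.000000 + p_m*1.222921 + p_d*7.442249] = 2.152437
  V(1,+1) = exp(-r*dt) * [p_u*0.000000 + p_m*0.000000 + p_d*1.222921] = 0.220503
  V(0,+0) = exp(-r*dt) * [p_u*0.220503 + p_m*2.152437 + p_d*8.018183] = 2.905670


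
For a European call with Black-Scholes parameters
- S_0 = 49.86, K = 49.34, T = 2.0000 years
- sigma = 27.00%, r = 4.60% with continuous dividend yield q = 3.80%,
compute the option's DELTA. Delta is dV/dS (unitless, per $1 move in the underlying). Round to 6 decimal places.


d1 = 0.2602780630; d2 = -0.1215595989
phi(d1) = 0.3856554718; exp(-qT) = 0.9268162066; exp(-rT) = 0.9121051495
N(d1) = 0.6026753536
Delta = exp(-qT) * N(d1) = 0.9268162066 * 0.6026753536 = 0.558569

Answer: Delta = 0.558569


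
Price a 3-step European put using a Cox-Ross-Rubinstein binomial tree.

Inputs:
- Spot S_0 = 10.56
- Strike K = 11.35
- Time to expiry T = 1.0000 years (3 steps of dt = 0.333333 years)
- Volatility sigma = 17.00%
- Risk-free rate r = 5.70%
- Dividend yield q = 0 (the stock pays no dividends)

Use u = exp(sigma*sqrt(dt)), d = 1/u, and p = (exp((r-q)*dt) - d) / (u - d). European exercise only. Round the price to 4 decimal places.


dt = T/N = 0.333333
u = exp(sigma*sqrt(dt)) = 1.103128; d = 1/u = 0.906513
p = (exp((r-q)*dt) - d) / (u - d) = 0.573042
Discount per step: exp(-r*dt) = 0.981179
Stock lattice S(k, i) with i counting down-moves:
  k=0: S(0,0) = 10.5600
  k=1: S(1,0) = 11.6490; S(1,1) = 9.5728
  k=2: S(2,0) = 12.8504; S(2,1) = 10.5600; S(2,2) = 8.6779
  k=3: S(3,0) = 14.1756; S(3,1) = 11.6490; S(3,2) = 9.5728; S(3,3) = 7.8666
Terminal payoffs V(N, i) = max(K - S_T, 0):
  V(3,0) = 0.000000; V(3,1) = 0.000000; V(3,2) = 1.777219; V(3,3) = 3.483410
Backward induction: V(k, i) = exp(-r*dt) * [p * V(k+1, i) + (1-p) * V(k+1, i+1)].
  V(2,0) = exp(-r*dt) * [p*0.000000 + (1-p)*0.000000] = 0.000000
  V(2,1) = exp(-r*dt) * [p*0.000000 + (1-p)*1.777219] = 0.744517
  V(2,2) = exp(-r*dt) * [p*1.777219 + (1-p)*3.483410] = 2.458532
  V(1,0) = exp(-r*dt) * [p*0.000000 + (1-p)*0.744517] = 0.311895
  V(1,1) = exp(-r*dt) * [p*0.744517 + (1-p)*2.458532] = 1.448544
  V(0,0) = exp(-r*dt) * [p*0.311895 + (1-p)*1.448544] = 0.782192

Answer: Price = V(0,0) = 0.7822


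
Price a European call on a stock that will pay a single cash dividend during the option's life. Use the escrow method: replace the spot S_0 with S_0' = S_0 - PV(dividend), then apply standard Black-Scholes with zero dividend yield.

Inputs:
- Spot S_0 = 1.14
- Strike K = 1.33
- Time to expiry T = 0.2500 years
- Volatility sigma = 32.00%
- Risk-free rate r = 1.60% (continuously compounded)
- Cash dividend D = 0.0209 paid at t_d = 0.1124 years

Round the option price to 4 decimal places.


PV(D) = D * exp(-r * t_d) = 0.0209 * 0.99820322 = 0.02086245
S_0' = S_0 - PV(D) = 1.1400 - 0.02086245 = 1.11913755
d1 = (ln(S_0'/K) + (r + sigma^2/2)*T) / (sigma*sqrt(T)) = -0.97387872
d2 = d1 - sigma*sqrt(T) = -1.13387872
exp(-rT) = 0.99600799
N(d1) = 0.16505838; N(d2) = 0.12842271
C = S_0' * N(d1) - K * exp(-rT) * N(d2) = 1.11913755 * 0.16505838 - 1.3300 * 0.99600799 * 0.12842271 = 0.0146

Answer: Price = 0.0146


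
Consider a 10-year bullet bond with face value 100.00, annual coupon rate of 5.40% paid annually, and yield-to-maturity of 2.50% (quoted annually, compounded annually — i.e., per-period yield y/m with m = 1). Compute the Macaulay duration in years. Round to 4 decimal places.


Coupon per period c = face * coupon_rate / m = 5.400000
Periods per year m = 1; per-period yield y/m = 0.025000
Number of cashflows N = 10
Cashflows (t years, CF_t, discount factor 1/(1+y/m)^(m*t), PV):
  t = 1.0000: CF_t = 5.400000, DF = 0.975610, PV = 5.268293
  t = 2.0000: CF_t = 5.400000, DF = 0.951814, PV = 5.139798
  t = 3.0000: CF_t = 5.400000, DF = 0.928599, PV = 5.014437
  t = 4.0000: CF_t = 5.400000, DF = 0.905951, PV = 4.892133
  t = 5.0000: CF_t = 5.400000, DF = 0.883854, PV = 4.772813
  t = 6.0000: CF_t = 5.400000, DF = 0.862297, PV = 4.656403
  t = 7.0000: CF_t = 5.400000, DF = 0.841265, PV = 4.542832
  t = 8.0000: CF_t = 5.400000, DF = 0.820747, PV = 4.432031
  t = 9.0000: CF_t = 5.400000, DF = 0.800728, PV = 4.323933
  t = 10.0000: CF_t = 105.400000, DF = 0.781198, PV = 82.338312
Price P = sum_t PV_t = 125.380985
Macaulay numerator sum_t t * PV_t:
  t * PV_t at t = 1.0000: 5.268293
  t * PV_t at t = 2.0000: 10.279595
  t * PV_t at t = 3.0000: 15.043310
  t * PV_t at t = 4.0000: 19.568534
  t * PV_t at t = 5.0000: 23.864066
  t * PV_t at t = 6.0000: 27.938418
  t * PV_t at t = 7.0000: 31.799826
  t * PV_t at t = 8.0000: 35.456252
  t * PV_t at t = 9.0000: 38.915398
  t * PV_t at t = 10.0000: 823.383115
Macaulay duration D = (sum_t t * PV_t) / P = 1031.516808 / 125.380985 = 8.227059

Answer: Macaulay duration = 8.2271 years


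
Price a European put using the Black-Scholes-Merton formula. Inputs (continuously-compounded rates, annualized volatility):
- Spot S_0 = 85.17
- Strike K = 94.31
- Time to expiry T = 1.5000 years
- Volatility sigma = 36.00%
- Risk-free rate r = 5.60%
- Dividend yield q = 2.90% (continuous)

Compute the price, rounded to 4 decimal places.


d1 = (ln(S/K) + (r - q + 0.5*sigma^2) * T) / (sigma * sqrt(T)) = 0.08110993
d2 = d1 - sigma * sqrt(T) = -0.35979822
exp(-rT) = 0.91943126; exp(-qT) = 0.95743255
P = K * exp(-rT) * N(-d2) - S_0 * exp(-qT) * N(-d1)
N(-d1) = 0.46767726; N(-d2) = 0.64050098
P = 94.3100 * 0.91943126 * 0.64050098 - 85.1700 * 0.95743255 * 0.46767726 = 17.4023

Answer: Price = 17.4023


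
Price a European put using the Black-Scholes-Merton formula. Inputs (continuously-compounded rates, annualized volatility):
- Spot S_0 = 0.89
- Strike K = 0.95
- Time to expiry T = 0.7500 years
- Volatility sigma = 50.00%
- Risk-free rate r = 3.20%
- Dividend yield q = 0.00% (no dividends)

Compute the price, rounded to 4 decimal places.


Answer: Price = 0.1752

Derivation:
d1 = (ln(S/K) + (r - q + 0.5*sigma^2) * T) / (sigma * sqrt(T)) = 0.12126545
d2 = d1 - sigma * sqrt(T) = -0.31174726
exp(-rT) = 0.97628571; exp(-qT) = 1.00000000
P = K * exp(-rT) * N(-d2) - S_0 * exp(-qT) * N(-d1)
N(-d1) = 0.45174039; N(-d2) = 0.62238369
P = 0.9500 * 0.97628571 * 0.62238369 - 0.8900 * 1.00000000 * 0.45174039 = 0.1752


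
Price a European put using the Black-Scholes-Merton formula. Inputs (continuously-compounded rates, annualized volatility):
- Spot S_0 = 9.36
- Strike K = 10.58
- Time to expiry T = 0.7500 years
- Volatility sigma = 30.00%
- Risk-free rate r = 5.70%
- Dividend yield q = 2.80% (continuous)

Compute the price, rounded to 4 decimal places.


Answer: Price = 1.5570

Derivation:
d1 = (ln(S/K) + (r - q + 0.5*sigma^2) * T) / (sigma * sqrt(T)) = -0.25796062
d2 = d1 - sigma * sqrt(T) = -0.51776824
exp(-rT) = 0.95815090; exp(-qT) = 0.97921896
P = K * exp(-rT) * N(-d2) - S_0 * exp(-qT) * N(-d1)
N(-d1) = 0.60178135; N(-d2) = 0.69769001
P = 10.5800 * 0.95815090 * 0.69769001 - 9.3600 * 0.97921896 * 0.60178135 = 1.5570


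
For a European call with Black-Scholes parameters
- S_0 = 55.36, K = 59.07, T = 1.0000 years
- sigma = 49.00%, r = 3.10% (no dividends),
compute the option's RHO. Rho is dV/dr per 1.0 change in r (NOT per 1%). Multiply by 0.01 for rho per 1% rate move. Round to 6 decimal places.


Answer: Rho = 21.573436

Derivation:
d1 = 0.1758859796; d2 = -0.3141140204
phi(d1) = 0.3928189454; exp(-qT) = 1.0000000000; exp(-rT) = 0.9694755731
N(d2) = 0.3767172207
Rho = K*T*exp(-rT)*N(d2) = 59.0700 * 1.0000 * 0.9694755731 * 0.3767172207 = 21.573436


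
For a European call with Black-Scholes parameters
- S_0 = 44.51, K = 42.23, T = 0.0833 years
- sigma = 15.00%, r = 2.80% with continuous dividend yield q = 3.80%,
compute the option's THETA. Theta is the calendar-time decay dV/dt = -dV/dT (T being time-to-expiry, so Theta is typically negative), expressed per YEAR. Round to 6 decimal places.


Answer: Theta = -1.733684

Derivation:
d1 = 1.2170007818; d2 = 1.1737081727
phi(d1) = 0.1902371201; exp(-qT) = 0.9968396046; exp(-rT) = 0.9976703179
Theta = -S*exp(-qT)*phi(d1)*sigma/(2*sqrt(T)) - r*K*exp(-rT)*N(d2) + q*S*exp(-qT)*N(d1)
N(d1) = 0.8881980408; N(d2) = 0.8797440322; sqrt(T) = 0.2886173938
Term 1 = -44.5100 * 0.9968396046 * 0.1902371201 * 0.1500 / (2 * 0.2886173938) = -2.1933952770
Term 2 = -0.0280 * 42.2300 * 0.9976703179 * 0.8797440322 = -1.0378210944
Term 3 = 0.0380 * 44.5100 * 0.9968396046 * 0.8881980408 = 1.4975326022
Theta = -2.1933952770 + (-1.0378210944) + (1.4975326022) = -1.733684


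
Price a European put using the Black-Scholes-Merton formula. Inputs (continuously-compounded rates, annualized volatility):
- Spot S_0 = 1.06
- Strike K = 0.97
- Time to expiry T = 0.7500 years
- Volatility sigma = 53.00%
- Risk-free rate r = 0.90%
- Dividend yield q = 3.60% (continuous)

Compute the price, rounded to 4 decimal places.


Answer: Price = 0.1489

Derivation:
d1 = (ln(S/K) + (r - q + 0.5*sigma^2) * T) / (sigma * sqrt(T)) = 0.37868865
d2 = d1 - sigma * sqrt(T) = -0.08030481
exp(-rT) = 0.99327273; exp(-qT) = 0.97336124
P = K * exp(-rT) * N(-d2) - S_0 * exp(-qT) * N(-d1)
N(-d1) = 0.35245954; N(-d2) = 0.53200258
P = 0.9700 * 0.99327273 * 0.53200258 - 1.0600 * 0.97336124 * 0.35245954 = 0.1489


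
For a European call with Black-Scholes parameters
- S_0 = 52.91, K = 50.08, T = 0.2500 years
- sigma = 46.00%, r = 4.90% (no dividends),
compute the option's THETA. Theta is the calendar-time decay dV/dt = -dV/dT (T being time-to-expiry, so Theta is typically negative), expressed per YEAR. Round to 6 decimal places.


Answer: Theta = -10.319491

Derivation:
d1 = 0.4072636092; d2 = 0.1772636092
phi(d1) = 0.3671920184; exp(-qT) = 1.0000000000; exp(-rT) = 0.9878247258
Theta = -S*exp(-qT)*phi(d1)*sigma/(2*sqrt(T)) - r*K*exp(-rT)*N(d2) + q*S*exp(-qT)*N(d1)
N(d1) = 0.6580928063; N(d2) = 0.5703493331; sqrt(T) = 0.5000000000
Term 1 = -52.9100 * 1.0000000000 * 0.3671920184 * 0.4600 / (2 * 0.5000000000) = -8.9369396590
Term 2 = -0.0490 * 50.0800 * 0.9878247258 * 0.5703493331 = -1.3825512236
Term 3 = 0 (no dividend yield, q = 0)
Theta = -8.9369396590 + (-1.3825512236) + (0.0000000000) = -10.319491


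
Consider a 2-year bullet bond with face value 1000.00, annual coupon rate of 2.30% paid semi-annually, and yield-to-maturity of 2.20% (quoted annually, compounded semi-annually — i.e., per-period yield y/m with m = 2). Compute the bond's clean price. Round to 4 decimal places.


Answer: Price = 1001.9462

Derivation:
Coupon per period c = face * coupon_rate / m = 11.500000
Periods per year m = 2; per-period yield y/m = 0.011000
Number of cashflows N = 4
Cashflows (t years, CF_t, discount factor 1/(1+y/m)^(m*t), PV):
  t = 0.5000: CF_t = 11.500000, DF = 0.989120, PV = 11.374876
  t = 1.0000: CF_t = 11.500000, DF = 0.978358, PV = 11.251114
  t = 1.5000: CF_t = 11.500000, DF = 0.967713, PV = 11.128698
  t = 2.0000: CF_t = 1011.500000, DF = 0.957184, PV = 968.191498
Price P = sum_t PV_t = 1001.946187


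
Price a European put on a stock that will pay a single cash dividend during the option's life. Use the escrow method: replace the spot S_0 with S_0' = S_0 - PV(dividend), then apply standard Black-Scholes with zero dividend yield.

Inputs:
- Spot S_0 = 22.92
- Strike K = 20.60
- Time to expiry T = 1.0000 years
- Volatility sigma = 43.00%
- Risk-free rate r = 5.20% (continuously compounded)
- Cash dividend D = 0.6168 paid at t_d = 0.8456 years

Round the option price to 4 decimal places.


Answer: Price = 2.3438

Derivation:
PV(D) = D * exp(-r * t_d) = 0.6168 * 0.95698152 = 0.59026620
S_0' = S_0 - PV(D) = 22.9200 - 0.59026620 = 22.32973380
d1 = (ln(S_0'/K) + (r + sigma^2/2)*T) / (sigma*sqrt(T)) = 0.52343737
d2 = d1 - sigma*sqrt(T) = 0.09343737
exp(-rT) = 0.94932887
N(-d1) = 0.30033496; N(-d2) = 0.46277805
P = K * exp(-rT) * N(-d2) - S_0' * N(-d1) = 20.6000 * 0.94932887 * 0.46277805 - 22.32973380 * 0.30033496 = 2.3438


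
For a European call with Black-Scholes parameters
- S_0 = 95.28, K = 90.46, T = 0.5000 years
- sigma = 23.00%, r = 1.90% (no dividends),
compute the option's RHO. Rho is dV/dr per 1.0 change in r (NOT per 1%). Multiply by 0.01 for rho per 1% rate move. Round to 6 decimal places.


d1 = 0.4589255884; d2 = 0.2962910288
phi(d1) = 0.3590675017; exp(-qT) = 1.0000000000; exp(-rT) = 0.9905449824
N(d2) = 0.6164960817
Rho = K*T*exp(-rT)*N(d2) = 90.4600 * 0.5000 * 0.9905449824 * 0.6164960817 = 27.620473

Answer: Rho = 27.620473


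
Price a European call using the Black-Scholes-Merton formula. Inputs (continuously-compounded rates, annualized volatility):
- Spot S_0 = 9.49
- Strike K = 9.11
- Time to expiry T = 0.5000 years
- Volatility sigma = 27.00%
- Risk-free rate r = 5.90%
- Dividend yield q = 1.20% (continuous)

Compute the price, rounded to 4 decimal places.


Answer: Price = 1.0281

Derivation:
d1 = (ln(S/K) + (r - q + 0.5*sigma^2) * T) / (sigma * sqrt(T)) = 0.43259694
d2 = d1 - sigma * sqrt(T) = 0.24167811
exp(-rT) = 0.97093088; exp(-qT) = 0.99401796
C = S_0 * exp(-qT) * N(d1) - K * exp(-rT) * N(d2)
N(d1) = 0.66734619; N(d2) = 0.59548520
C = 9.4900 * 0.99401796 * 0.66734619 - 9.1100 * 0.97093088 * 0.59548520 = 1.0281


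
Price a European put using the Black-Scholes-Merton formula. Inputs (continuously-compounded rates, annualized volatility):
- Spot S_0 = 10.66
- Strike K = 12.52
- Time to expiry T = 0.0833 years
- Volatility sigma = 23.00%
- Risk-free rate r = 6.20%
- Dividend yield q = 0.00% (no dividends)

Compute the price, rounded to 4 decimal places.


d1 = (ln(S/K) + (r - q + 0.5*sigma^2) * T) / (sigma * sqrt(T)) = -2.31178724
d2 = d1 - sigma * sqrt(T) = -2.37816924
exp(-rT) = 0.99484871; exp(-qT) = 1.00000000
P = K * exp(-rT) * N(-d2) - S_0 * exp(-qT) * N(-d1)
N(-d1) = 0.98960529; N(-d2) = 0.99130058
P = 12.5200 * 0.99484871 * 0.99130058 - 10.6600 * 1.00000000 * 0.98960529 = 1.7980

Answer: Price = 1.7980


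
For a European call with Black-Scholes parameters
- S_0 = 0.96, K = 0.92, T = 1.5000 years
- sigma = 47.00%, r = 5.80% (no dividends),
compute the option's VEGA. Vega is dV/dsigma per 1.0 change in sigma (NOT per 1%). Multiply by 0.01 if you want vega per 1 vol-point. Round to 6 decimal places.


Answer: Vega = 0.411249

Derivation:
d1 = 0.5128894750; d2 = -0.0627406146
phi(d1) = 0.3497745972; exp(-qT) = 1.0000000000; exp(-rT) = 0.9166770956
Vega = S * exp(-qT) * phi(d1) * sqrt(T) = 0.9600 * 1.0000000000 * 0.3497745972 * 1.2247448714 = 0.411249


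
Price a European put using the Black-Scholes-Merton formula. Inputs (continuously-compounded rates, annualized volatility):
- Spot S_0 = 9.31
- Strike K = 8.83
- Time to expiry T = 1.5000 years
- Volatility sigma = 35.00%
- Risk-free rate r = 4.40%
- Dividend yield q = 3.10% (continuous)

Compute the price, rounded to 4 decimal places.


Answer: Price = 1.1654

Derivation:
d1 = (ln(S/K) + (r - q + 0.5*sigma^2) * T) / (sigma * sqrt(T)) = 0.38330800
d2 = d1 - sigma * sqrt(T) = -0.04535271
exp(-rT) = 0.93613086; exp(-qT) = 0.95456456
P = K * exp(-rT) * N(-d2) - S_0 * exp(-qT) * N(-d1)
N(-d1) = 0.35074570; N(-d2) = 0.51808691
P = 8.8300 * 0.93613086 * 0.51808691 - 9.3100 * 0.95456456 * 0.35074570 = 1.1654


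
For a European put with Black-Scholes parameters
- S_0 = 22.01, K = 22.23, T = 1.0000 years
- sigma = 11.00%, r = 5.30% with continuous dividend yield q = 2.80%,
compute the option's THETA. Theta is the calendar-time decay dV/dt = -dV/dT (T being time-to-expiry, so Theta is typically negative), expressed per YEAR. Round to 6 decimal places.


d1 = 0.1918560687; d2 = 0.0818560687
phi(d1) = 0.3916671493; exp(-qT) = 0.9723883668; exp(-rT) = 0.9483800125
Theta = -S*exp(-qT)*phi(d1)*sigma/(2*sqrt(T)) + r*K*exp(-rT)*N(-d2) - q*S*exp(-qT)*N(-d1)
N(-d1) = 0.4239274751; N(-d2) = 0.4673805846; sqrt(T) = 1.0000000000
Term 1 = -22.0100 * 0.9723883668 * 0.3916671493 * 0.1100 / (2 * 1.0000000000) = -0.4610410903
Term 2 = 0.0530 * 22.2300 * 0.9483800125 * 0.4673805846 = 0.5222379070
Term 3 = -0.0280 * 22.0100 * 0.9723883668 * 0.4239274751 = -0.2540442636
Theta = -0.4610410903 + (0.5222379070) + (-0.2540442636) = -0.192847

Answer: Theta = -0.192847


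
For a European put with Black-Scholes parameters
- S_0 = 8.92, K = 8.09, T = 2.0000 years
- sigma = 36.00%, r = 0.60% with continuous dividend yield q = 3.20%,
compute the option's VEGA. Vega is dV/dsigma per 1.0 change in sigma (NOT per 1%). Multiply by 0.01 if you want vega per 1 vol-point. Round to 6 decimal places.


Answer: Vega = 4.448978

Derivation:
d1 = 0.3442573239; d2 = -0.1648595585
phi(d1) = 0.3759891149; exp(-qT) = 0.9380049995; exp(-rT) = 0.9880717129
Vega = S * exp(-qT) * phi(d1) * sqrt(T) = 8.9200 * 0.9380049995 * 0.3759891149 * 1.4142135624 = 4.448978


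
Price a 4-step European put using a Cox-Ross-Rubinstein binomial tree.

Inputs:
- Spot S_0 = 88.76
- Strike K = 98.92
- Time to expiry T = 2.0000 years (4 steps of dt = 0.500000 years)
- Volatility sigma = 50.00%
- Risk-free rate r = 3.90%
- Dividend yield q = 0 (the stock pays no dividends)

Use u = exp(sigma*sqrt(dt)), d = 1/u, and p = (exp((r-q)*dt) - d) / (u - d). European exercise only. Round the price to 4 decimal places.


dt = T/N = 0.500000
u = exp(sigma*sqrt(dt)) = 1.424119; d = 1/u = 0.702189
p = (exp((r-q)*dt) - d) / (u - d) = 0.439797
Discount per step: exp(-r*dt) = 0.980689
Stock lattice S(k, i) with i counting down-moves:
  k=0: S(0,0) = 88.7600
  k=1: S(1,0) = 126.4048; S(1,1) = 62.3263
  k=2: S(2,0) = 180.0155; S(2,1) = 88.7600; S(2,2) = 43.7648
  k=3: S(3,0) = 256.3635; S(3,1) = 126.4048; S(3,2) = 62.3263; S(3,3) = 30.7311
  k=4: S(4,0) = 365.0921; S(4,1) = 180.0155; S(4,2) = 88.7600; S(4,3) = 43.7648; S(4,4) = 21.5790
Terminal payoffs V(N, i) = max(K - S_T, 0):
  V(4,0) = 0.000000; V(4,1) = 0.000000; V(4,2) = 10.160000; V(4,3) = 55.155223; V(4,4) = 77.340959
Backward induction: V(k, i) = exp(-r*dt) * [p * V(k+1, i) + (1-p) * V(k+1, i+1)].
  V(3,0) = exp(-r*dt) * [p*0.000000 + (1-p)*0.000000] = 0.000000
  V(3,1) = exp(-r*dt) * [p*0.000000 + (1-p)*10.160000] = 5.581750
  V(3,2) = exp(-r*dt) * [p*10.160000 + (1-p)*55.155223] = 34.683494
  V(3,3) = exp(-r*dt) * [p*55.155223 + (1-p)*77.340959] = 66.278622
  V(2,0) = exp(-r*dt) * [p*0.000000 + (1-p)*5.581750] = 3.066529
  V(2,1) = exp(-r*dt) * [p*5.581750 + (1-p)*34.683494] = 21.462018
  V(2,2) = exp(-r*dt) * [p*34.683494 + (1-p)*66.278622] = 51.371603
  V(1,0) = exp(-r*dt) * [p*3.066529 + (1-p)*21.462018] = 13.113515
  V(1,1) = exp(-r*dt) * [p*21.462018 + (1-p)*51.371603] = 37.479437
  V(0,0) = exp(-r*dt) * [p*13.113515 + (1-p)*37.479437] = 26.246547

Answer: Price = V(0,0) = 26.2465


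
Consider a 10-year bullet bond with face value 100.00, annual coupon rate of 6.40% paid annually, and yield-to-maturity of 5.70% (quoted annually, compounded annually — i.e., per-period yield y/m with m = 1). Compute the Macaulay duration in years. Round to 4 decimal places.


Coupon per period c = face * coupon_rate / m = 6.400000
Periods per year m = 1; per-period yield y/m = 0.057000
Number of cashflows N = 10
Cashflows (t years, CF_t, discount factor 1/(1+y/m)^(m*t), PV):
  t = 1.0000: CF_t = 6.400000, DF = 0.946074, PV = 6.054872
  t = 2.0000: CF_t = 6.400000, DF = 0.895056, PV = 5.728356
  t = 3.0000: CF_t = 6.400000, DF = 0.846789, PV = 5.419447
  t = 4.0000: CF_t = 6.400000, DF = 0.801125, PV = 5.127197
  t = 5.0000: CF_t = 6.400000, DF = 0.757923, PV = 4.850707
  t = 6.0000: CF_t = 6.400000, DF = 0.717051, PV = 4.589127
  t = 7.0000: CF_t = 6.400000, DF = 0.678383, PV = 4.341653
  t = 8.0000: CF_t = 6.400000, DF = 0.641801, PV = 4.107524
  t = 9.0000: CF_t = 6.400000, DF = 0.607191, PV = 3.886021
  t = 10.0000: CF_t = 106.400000, DF = 0.574447, PV = 61.121183
Price P = sum_t PV_t = 105.226087
Macaulay numerator sum_t t * PV_t:
  t * PV_t at t = 1.0000: 6.054872
  t * PV_t at t = 2.0000: 11.456712
  t * PV_t at t = 3.0000: 16.258342
  t * PV_t at t = 4.0000: 20.508789
  t * PV_t at t = 5.0000: 24.253535
  t * PV_t at t = 6.0000: 27.534760
  t * PV_t at t = 7.0000: 30.391568
  t * PV_t at t = 8.0000: 32.860189
  t * PV_t at t = 9.0000: 34.974185
  t * PV_t at t = 10.0000: 611.211835
Macaulay duration D = (sum_t t * PV_t) / P = 815.504787 / 105.226087 = 7.750025

Answer: Macaulay duration = 7.7500 years


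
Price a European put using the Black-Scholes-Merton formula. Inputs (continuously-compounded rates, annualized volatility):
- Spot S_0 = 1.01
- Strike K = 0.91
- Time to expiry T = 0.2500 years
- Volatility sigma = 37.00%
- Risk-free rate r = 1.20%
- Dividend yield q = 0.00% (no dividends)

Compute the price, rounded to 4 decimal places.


Answer: Price = 0.0308

Derivation:
d1 = (ln(S/K) + (r - q + 0.5*sigma^2) * T) / (sigma * sqrt(T)) = 0.67228924
d2 = d1 - sigma * sqrt(T) = 0.48728924
exp(-rT) = 0.99700450; exp(-qT) = 1.00000000
P = K * exp(-rT) * N(-d2) - S_0 * exp(-qT) * N(-d1)
N(-d1) = 0.25069979; N(-d2) = 0.31302668
P = 0.9100 * 0.99700450 * 0.31302668 - 1.0100 * 1.00000000 * 0.25069979 = 0.0308


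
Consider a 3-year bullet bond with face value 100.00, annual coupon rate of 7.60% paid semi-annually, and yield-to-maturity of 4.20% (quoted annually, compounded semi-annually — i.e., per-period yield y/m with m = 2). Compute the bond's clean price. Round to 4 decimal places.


Coupon per period c = face * coupon_rate / m = 3.800000
Periods per year m = 2; per-period yield y/m = 0.021000
Number of cashflows N = 6
Cashflows (t years, CF_t, discount factor 1/(1+y/m)^(m*t), PV):
  t = 0.5000: CF_t = 3.800000, DF = 0.979432, PV = 3.721841
  t = 1.0000: CF_t = 3.800000, DF = 0.959287, PV = 3.645290
  t = 1.5000: CF_t = 3.800000, DF = 0.939556, PV = 3.570314
  t = 2.0000: CF_t = 3.800000, DF = 0.920231, PV = 3.496879
  t = 2.5000: CF_t = 3.800000, DF = 0.901304, PV = 3.424955
  t = 3.0000: CF_t = 103.800000, DF = 0.882766, PV = 91.631100
Price P = sum_t PV_t = 109.490380

Answer: Price = 109.4904


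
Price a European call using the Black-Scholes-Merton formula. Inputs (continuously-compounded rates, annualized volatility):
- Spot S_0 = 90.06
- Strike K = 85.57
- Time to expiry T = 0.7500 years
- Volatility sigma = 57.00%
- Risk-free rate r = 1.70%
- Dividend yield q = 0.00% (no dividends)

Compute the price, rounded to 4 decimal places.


d1 = (ln(S/K) + (r - q + 0.5*sigma^2) * T) / (sigma * sqrt(T)) = 0.37624775
d2 = d1 - sigma * sqrt(T) = -0.11738673
exp(-rT) = 0.98733094; exp(-qT) = 1.00000000
C = S_0 * exp(-qT) * N(d1) - K * exp(-rT) * N(d2)
N(d1) = 0.64663364; N(d2) = 0.45327680
C = 90.0600 * 1.00000000 * 0.64663364 - 85.5700 * 0.98733094 * 0.45327680 = 19.9403

Answer: Price = 19.9403
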